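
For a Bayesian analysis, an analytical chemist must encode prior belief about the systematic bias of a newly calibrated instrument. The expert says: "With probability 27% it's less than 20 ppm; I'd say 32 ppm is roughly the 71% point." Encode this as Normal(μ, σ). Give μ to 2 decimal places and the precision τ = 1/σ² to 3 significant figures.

μ = 26.31, τ = 0.00944

For Normal(μ,σ), the p-quantile is μ + z_p·σ. Here z_{0.27} = -0.6128, z_{0.71} = 0.5534.
So 20 = μ − 0.6128σ and 32 = μ + 0.5534σ.
Subtracting: σ = (32 − 20)/(0.5534 − (-0.6128)) = 10.29.
Then μ = 20 − (-0.6128)·10.29 = 26.31.
Precision τ = 1/σ² = 1/10.29² = 0.00944.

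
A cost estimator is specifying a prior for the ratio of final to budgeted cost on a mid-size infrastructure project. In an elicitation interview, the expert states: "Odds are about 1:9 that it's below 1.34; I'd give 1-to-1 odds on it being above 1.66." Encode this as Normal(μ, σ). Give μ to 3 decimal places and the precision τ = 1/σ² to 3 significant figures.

μ = 1.660, τ = 16

For Normal(μ,σ), the p-quantile is μ + z_p·σ. Here z_{0.1} = -1.282, z_{0.5} = 0.
So 1.34 = μ − 1.282σ and 1.66 = μ + 0σ.
Subtracting: σ = (1.66 − 1.34)/(0 − (-1.282)) = 0.250.
Then μ = 1.34 − (-1.282)·0.250 = 1.660.
Precision τ = 1/σ² = 1/0.2497² = 16.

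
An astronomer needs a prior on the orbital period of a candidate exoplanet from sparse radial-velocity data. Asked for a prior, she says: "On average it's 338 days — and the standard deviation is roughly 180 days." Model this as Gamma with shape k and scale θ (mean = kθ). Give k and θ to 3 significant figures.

k ≈ 3.53, θ ≈ 95.9

For Gamma(k, scale θ): mean = kθ, variance = kθ², so CV = 1/√k.
CV = SD/mean = 180/338 = 0.5325, hence k = 1/CV² = 3.53.
Then θ = mean/k = 338/3.53 = 95.9.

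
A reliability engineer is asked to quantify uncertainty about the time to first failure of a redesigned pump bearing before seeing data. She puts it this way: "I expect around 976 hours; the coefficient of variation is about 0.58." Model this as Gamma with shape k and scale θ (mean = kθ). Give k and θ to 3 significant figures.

k ≈ 2.97, θ ≈ 328

For Gamma(k, scale θ): mean = kθ, variance = kθ², so CV = 1/√k.
CV = 0.58, hence k = 1/CV² = 2.97.
Then θ = mean/k = 976/2.97 = 328.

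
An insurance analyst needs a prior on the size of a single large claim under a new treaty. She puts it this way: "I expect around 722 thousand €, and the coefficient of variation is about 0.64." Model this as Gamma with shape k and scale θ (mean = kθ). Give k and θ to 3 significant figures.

k ≈ 2.44, θ ≈ 296

For Gamma(k, scale θ): mean = kθ, variance = kθ², so CV = 1/√k.
CV = 0.64, hence k = 1/CV² = 2.44.
Then θ = mean/k = 722/2.44 = 296.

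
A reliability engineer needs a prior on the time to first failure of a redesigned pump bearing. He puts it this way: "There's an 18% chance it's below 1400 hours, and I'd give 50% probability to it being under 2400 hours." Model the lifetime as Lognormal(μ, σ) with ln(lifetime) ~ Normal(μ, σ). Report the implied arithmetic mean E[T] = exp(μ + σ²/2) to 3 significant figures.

If T ~ Lognormal(μ,σ) then ln T ~ Normal(μ,σ), so the p-quantile of ln T is μ + z_p·σ.
ln(1400) = 7.244 and ln(2400) = 7.783; z_{0.18} = -0.9154, z_{0.5} = 0.
σ = (7.783 − 7.244)/(0 − (-0.9154)) = 0.589.
μ = 7.244 − (-0.9154)·0.589 = 7.783.
E[T] = exp(μ + σ²/2) = exp(7.783 + 0.1734) = 2850 hours.

E[T] ≈ 2850 hours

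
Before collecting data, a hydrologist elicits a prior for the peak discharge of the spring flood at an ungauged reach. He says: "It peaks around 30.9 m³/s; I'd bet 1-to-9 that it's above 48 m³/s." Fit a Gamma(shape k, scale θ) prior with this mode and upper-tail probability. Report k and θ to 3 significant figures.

Gamma(k,θ) with k>1 has mode (k−1)θ, so θ = 30.9/(k−1).
Need P(X < 48) = 0.9 with θ tied to k this way. Start at k = 2, θ = 30.9: P(X<48) ≈ 0.460.
Too low — raise k to concentrate. Iterating converges to k ≈ 10.6.
Then θ = 30.9/(10.6−1) ≈ 3.2.

k ≈ 10.6, θ ≈ 3.2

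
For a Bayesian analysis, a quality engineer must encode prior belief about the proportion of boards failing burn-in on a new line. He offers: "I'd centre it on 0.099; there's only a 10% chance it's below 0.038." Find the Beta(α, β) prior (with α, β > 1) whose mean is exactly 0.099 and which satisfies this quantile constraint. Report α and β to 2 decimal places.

With mean 0.099 fixed, write α = 0.099s, β = 0.901s where s = α+β.
Need P(θ < 0.038) = 0.1 under Beta(0.099s, 0.901s). Normal approximation: (q−m)/√(m(1−m)/s) ≈ z_{0.1} = -1.28, so s ≈ 0.099·0.901·(-1.28)²/(0.038−0.099)² = 39.4.
At s = 39.4: P(θ<0.038) ≈ 0.065. Adjusting to match 0.1 gives s ≈ 30.04.
So α = 0.099·30.04 ≈ 2.97, β = 0.901·30.04 ≈ 27.07.

α ≈ 2.97, β ≈ 27.07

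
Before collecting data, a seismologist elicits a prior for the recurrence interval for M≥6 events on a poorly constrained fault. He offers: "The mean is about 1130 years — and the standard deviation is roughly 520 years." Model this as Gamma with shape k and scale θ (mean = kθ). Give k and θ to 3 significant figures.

For Gamma(k, scale θ): mean = kθ, variance = kθ², so CV = 1/√k.
CV = SD/mean = 520/1130 = 0.4602, hence k = 1/CV² = 4.72.
Then θ = mean/k = 1130/4.72 = 239.

k ≈ 4.72, θ ≈ 239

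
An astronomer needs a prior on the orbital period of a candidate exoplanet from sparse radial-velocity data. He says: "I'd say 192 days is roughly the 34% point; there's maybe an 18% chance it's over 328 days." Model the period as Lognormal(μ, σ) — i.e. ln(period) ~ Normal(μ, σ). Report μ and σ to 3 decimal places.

If T ~ Lognormal(μ,σ) then ln T ~ Normal(μ,σ), so the p-quantile of ln T is μ + z_p·σ.
ln(192) = 5.257 and ln(328) = 5.793; z_{0.34} = -0.4125, z_{0.82} = 0.9154.
σ = (5.793 − 5.257)/(0.9154 − (-0.4125)) = 0.403.
μ = 5.257 − (-0.4125)·0.403 = 5.424.

μ ≈ 5.424, σ ≈ 0.403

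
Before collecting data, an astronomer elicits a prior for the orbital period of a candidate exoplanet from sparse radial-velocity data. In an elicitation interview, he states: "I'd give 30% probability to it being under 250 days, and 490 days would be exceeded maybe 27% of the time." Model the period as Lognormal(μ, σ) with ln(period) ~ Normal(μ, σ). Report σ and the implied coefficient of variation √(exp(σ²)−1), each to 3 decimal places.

If T ~ Lognormal(μ,σ) then ln T ~ Normal(μ,σ), so the p-quantile of ln T is μ + z_p·σ.
ln(250) = 5.521 and ln(490) = 6.194; z_{0.3} = -0.5244, z_{0.73} = 0.6128.
σ = (6.194 − 5.521)/(0.6128 − (-0.5244)) = 0.592.
μ = 5.521 − (-0.5244)·0.592 = 5.832.
CV = √(exp(σ²)−1) = √(exp(0.3502)−1) = 0.648.

σ ≈ 0.592, CV ≈ 0.648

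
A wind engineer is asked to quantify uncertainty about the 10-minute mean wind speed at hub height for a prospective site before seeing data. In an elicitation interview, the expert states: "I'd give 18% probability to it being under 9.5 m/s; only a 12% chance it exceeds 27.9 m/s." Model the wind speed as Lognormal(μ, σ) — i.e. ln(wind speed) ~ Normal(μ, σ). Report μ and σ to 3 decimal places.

μ ≈ 2.723, σ ≈ 0.515

If T ~ Lognormal(μ,σ) then ln T ~ Normal(μ,σ), so the p-quantile of ln T is μ + z_p·σ.
ln(9.5) = 2.251 and ln(27.9) = 3.329; z_{0.18} = -0.9154, z_{0.88} = 1.175.
σ = (3.329 − 2.251)/(1.175 − (-0.9154)) = 0.515.
μ = 2.251 − (-0.9154)·0.515 = 2.723.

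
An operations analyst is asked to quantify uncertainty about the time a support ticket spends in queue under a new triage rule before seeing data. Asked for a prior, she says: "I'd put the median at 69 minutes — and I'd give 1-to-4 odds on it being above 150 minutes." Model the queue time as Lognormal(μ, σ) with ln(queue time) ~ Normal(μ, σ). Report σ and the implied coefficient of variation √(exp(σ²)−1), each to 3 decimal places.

σ ≈ 0.923, CV ≈ 1.159

If T ~ Lognormal(μ,σ) then ln T ~ Normal(μ,σ), so the p-quantile of ln T is μ + z_p·σ.
ln(69) = 4.234 and ln(150) = 5.011; z_{0.5} = 0, z_{0.8} = 0.8416.
σ = (5.011 − 4.234)/(0.8416 − (0)) = 0.923.
μ = 4.234 − (0)·0.923 = 4.234.
CV = √(exp(σ²)−1) = √(exp(0.8513)−1) = 1.159.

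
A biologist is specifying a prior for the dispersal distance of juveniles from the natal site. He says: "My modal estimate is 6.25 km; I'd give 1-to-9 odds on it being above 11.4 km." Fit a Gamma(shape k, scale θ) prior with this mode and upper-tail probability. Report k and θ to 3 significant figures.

Gamma(k,θ) with k>1 has mode (k−1)θ, so θ = 6.25/(k−1).
Need P(X < 11.4) = 0.9 with θ tied to k this way. Start at k = 2, θ = 6.25: P(X<11.4) ≈ 0.544.
Too low — raise k to concentrate. Iterating converges to k ≈ 6.28.
Then θ = 6.25/(6.28−1) ≈ 1.18.

k ≈ 6.28, θ ≈ 1.18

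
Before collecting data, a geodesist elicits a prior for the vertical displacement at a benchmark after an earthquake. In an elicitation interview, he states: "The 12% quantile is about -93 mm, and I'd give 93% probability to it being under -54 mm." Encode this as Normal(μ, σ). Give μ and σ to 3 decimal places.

For Normal(μ,σ), the p-quantile is μ + z_p·σ. Here z_{0.12} = -1.175, z_{0.93} = 1.476.
So -93 = μ − 1.175σ and -54 = μ + 1.476σ.
Subtracting: σ = (-54 − -93)/(1.476 − (-1.175)) = 14.713.
Then μ = -93 − (-1.175)·14.713 = -75.713.

μ = -75.713, σ = 14.713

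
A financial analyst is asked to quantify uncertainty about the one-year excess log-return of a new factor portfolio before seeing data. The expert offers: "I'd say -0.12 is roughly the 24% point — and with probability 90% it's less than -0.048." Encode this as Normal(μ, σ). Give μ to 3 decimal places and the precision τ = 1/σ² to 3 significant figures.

For Normal(μ,σ), the p-quantile is μ + z_p·σ. Here z_{0.24} = -0.7063, z_{0.9} = 1.282.
So -0.12 = μ − 0.7063σ and -0.048 = μ + 1.282σ.
Subtracting: σ = (-0.048 − -0.12)/(1.282 − (-0.7063)) = 0.036.
Then μ = -0.12 − (-0.7063)·0.036 = -0.094.
Precision τ = 1/σ² = 1/0.03622² = 762.

μ = -0.094, τ = 762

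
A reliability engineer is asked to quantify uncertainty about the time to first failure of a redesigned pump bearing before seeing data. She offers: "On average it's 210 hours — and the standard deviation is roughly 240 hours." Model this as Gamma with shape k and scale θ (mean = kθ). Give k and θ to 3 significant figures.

For Gamma(k, scale θ): mean = kθ, variance = kθ², so CV = 1/√k.
CV = SD/mean = 240/210 = 1.143, hence k = 1/CV² = 0.766.
Then θ = mean/k = 210/0.766 = 274.

k ≈ 0.766, θ ≈ 274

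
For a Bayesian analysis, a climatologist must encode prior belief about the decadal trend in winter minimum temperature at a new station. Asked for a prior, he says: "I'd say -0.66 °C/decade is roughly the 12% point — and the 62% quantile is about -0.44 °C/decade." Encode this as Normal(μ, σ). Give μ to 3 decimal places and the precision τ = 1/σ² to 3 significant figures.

For Normal(μ,σ), the p-quantile is μ + z_p·σ. Here z_{0.12} = -1.175, z_{0.62} = 0.3055.
So -0.66 = μ − 1.175σ and -0.44 = μ + 0.3055σ.
Subtracting: σ = (-0.44 − -0.66)/(0.3055 − (-1.175)) = 0.149.
Then μ = -0.66 − (-1.175)·0.149 = -0.485.
Precision τ = 1/σ² = 1/0.1486² = 45.3.

μ = -0.485, τ = 45.3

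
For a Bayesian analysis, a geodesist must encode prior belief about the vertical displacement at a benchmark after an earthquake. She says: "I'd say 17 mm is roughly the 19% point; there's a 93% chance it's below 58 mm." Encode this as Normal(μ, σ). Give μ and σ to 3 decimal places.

For Normal(μ,σ), the p-quantile is μ + z_p·σ. Here z_{0.19} = -0.8779, z_{0.93} = 1.476.
So 17 = μ − 0.8779σ and 58 = μ + 1.476σ.
Subtracting: σ = (58 − 17)/(1.476 − (-0.8779)) = 17.419.
Then μ = 17 − (-0.8779)·17.419 = 32.292.

μ = 32.292, σ = 17.419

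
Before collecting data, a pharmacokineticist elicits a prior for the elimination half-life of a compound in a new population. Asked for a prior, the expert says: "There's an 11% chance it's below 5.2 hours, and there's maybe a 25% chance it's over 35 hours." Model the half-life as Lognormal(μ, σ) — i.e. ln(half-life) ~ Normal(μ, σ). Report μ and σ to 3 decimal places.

μ ≈ 2.879, σ ≈ 1.003

If T ~ Lognormal(μ,σ) then ln T ~ Normal(μ,σ), so the p-quantile of ln T is μ + z_p·σ.
ln(5.2) = 1.649 and ln(35) = 3.555; z_{0.11} = -1.227, z_{0.75} = 0.6745.
σ = (3.555 − 1.649)/(0.6745 − (-1.227)) = 1.003.
μ = 1.649 − (-1.227)·1.003 = 2.879.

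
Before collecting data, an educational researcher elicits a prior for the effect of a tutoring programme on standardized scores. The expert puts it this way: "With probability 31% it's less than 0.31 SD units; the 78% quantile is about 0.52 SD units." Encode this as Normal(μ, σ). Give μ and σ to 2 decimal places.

μ = 0.39, σ = 0.17

The p-quantile of Normal(μ,σ) is μ + z_p·σ, with z_{0.31} = -0.4959 and z_{0.78} = 0.7722.
Eliminate σ: μ = (z₂·x₁ − z₁·x₂)/(z₂ − z₁) = (0.7722·0.31 − (-0.4959)·0.52)/1.268 = 0.39.
Then σ = (x₂ − x₁)/(z₂ − z₁) = (0.52 − 0.31)/1.268 = 0.17.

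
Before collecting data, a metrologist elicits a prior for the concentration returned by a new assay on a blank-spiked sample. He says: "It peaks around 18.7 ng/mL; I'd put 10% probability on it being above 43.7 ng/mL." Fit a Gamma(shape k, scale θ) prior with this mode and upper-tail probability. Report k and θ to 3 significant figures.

Gamma(k,θ) with k>1 has mode (k−1)θ, so θ = 18.7/(k−1).
Need P(X < 43.7) = 0.9 with θ tied to k this way. Start at k = 2, θ = 18.7: P(X<43.7) ≈ 0.678.
Too low — raise k to concentrate. Iterating converges to k ≈ 3.67.
Then θ = 18.7/(3.67−1) ≈ 7.01.

k ≈ 3.67, θ ≈ 7.01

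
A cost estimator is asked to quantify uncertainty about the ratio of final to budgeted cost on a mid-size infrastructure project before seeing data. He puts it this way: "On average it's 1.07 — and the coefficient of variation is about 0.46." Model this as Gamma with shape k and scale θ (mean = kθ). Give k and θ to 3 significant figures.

k ≈ 4.73, θ ≈ 0.226

For Gamma(k, scale θ): mean = kθ, variance = kθ², so CV = 1/√k.
CV = 0.46, hence k = 1/CV² = 4.73.
Then θ = mean/k = 1.07/4.73 = 0.226.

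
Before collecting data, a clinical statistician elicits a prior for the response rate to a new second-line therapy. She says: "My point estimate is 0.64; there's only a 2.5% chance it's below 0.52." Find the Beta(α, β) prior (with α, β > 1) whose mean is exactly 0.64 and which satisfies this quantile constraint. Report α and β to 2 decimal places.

α ≈ 41.22, β ≈ 23.19

With mean 0.64 fixed, write α = 0.64s, β = 0.36s where s = α+β.
Need P(θ < 0.52) = 0.025 under Beta(0.64s, 0.36s). Normal approximation: (q−m)/√(m(1−m)/s) ≈ z_{0.025} = -1.96, so s ≈ 0.64·0.36·(-1.96)²/(0.52−0.64)² = 61.5.
At s = 61.5: P(θ<0.52) ≈ 0.028. Adjusting to match 0.025 gives s ≈ 64.41.
So α = 0.64·64.41 ≈ 41.22, β = 0.36·64.41 ≈ 23.19.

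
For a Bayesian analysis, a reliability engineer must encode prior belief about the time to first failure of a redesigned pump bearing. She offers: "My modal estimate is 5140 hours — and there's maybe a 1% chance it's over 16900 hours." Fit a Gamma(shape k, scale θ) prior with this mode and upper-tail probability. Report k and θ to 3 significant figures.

k ≈ 4.11, θ ≈ 1650

Gamma(k,θ) with k>1 has mode (k−1)θ, so θ = 5140/(k−1).
Need P(X < 16900) = 0.99 with θ tied to k this way. Start at k = 2, θ = 5140: P(X<16900) ≈ 0.840.
Too low — raise k to concentrate. Iterating converges to k ≈ 4.11.
Then θ = 5140/(4.11−1) ≈ 1650.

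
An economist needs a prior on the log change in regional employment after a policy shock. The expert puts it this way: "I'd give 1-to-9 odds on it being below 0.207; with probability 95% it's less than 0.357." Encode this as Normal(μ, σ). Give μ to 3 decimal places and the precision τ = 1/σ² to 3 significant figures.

The p-quantile of Normal(μ,σ) is μ + z_p·σ, with z_{0.1} = -1.282 and z_{0.95} = 1.645.
Eliminate σ: μ = (z₂·x₁ − z₁·x₂)/(z₂ − z₁) = (1.645·0.207 − (-1.282)·0.357)/2.926 = 0.273.
Then σ = (x₂ − x₁)/(z₂ − z₁) = (0.357 − 0.207)/2.926 = 0.051.
Precision τ = 1/σ² = 1/0.05126² = 381.

μ = 0.273, τ = 381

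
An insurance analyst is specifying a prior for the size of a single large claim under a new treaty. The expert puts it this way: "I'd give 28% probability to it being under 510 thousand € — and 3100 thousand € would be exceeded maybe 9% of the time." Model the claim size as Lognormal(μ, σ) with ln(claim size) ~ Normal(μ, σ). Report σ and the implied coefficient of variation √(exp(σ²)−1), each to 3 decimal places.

σ ≈ 0.938, CV ≈ 1.188

If T ~ Lognormal(μ,σ) then ln T ~ Normal(μ,σ), so the p-quantile of ln T is μ + z_p·σ.
ln(510) = 6.234 and ln(3100) = 8.039; z_{0.28} = -0.5828, z_{0.91} = 1.341.
σ = (8.039 − 6.234)/(1.341 − (-0.5828)) = 0.938.
μ = 6.234 − (-0.5828)·0.938 = 6.781.
CV = √(exp(σ²)−1) = √(exp(0.8802)−1) = 1.188.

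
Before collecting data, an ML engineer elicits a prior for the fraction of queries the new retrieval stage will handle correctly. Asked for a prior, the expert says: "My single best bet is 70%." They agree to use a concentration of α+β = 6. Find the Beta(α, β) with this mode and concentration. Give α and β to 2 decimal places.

α = 3.80, β = 2.20

For α,β > 1 the Beta mode is (α−1)/(α+β−2). With α+β = 6, the mode is (α−1)/4.
Set (α−1)/4 = 0.7 → α = 1 + 0.7·4 = 3.80.
β = 6 − α = 2.20.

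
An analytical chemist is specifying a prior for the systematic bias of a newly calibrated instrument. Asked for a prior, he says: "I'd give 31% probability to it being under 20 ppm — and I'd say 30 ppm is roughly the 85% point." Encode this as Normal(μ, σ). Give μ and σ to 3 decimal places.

The p-quantile of Normal(μ,σ) is μ + z_p·σ, with z_{0.31} = -0.4959 and z_{0.85} = 1.036.
Eliminate σ: μ = (z₂·x₁ − z₁·x₂)/(z₂ − z₁) = (1.036·20 − (-0.4959)·30)/1.532 = 23.236.
Then σ = (x₂ − x₁)/(z₂ − z₁) = (30 − 20)/1.532 = 6.526.

μ = 23.236, σ = 6.526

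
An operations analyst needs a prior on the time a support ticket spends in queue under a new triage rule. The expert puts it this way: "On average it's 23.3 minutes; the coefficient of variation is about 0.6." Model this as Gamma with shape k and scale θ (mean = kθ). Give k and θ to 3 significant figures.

For Gamma(k, scale θ): mean = kθ, variance = kθ², so CV = 1/√k.
CV = 0.6, hence k = 1/CV² = 2.78.
Then θ = mean/k = 23.3/2.78 = 8.39.

k ≈ 2.78, θ ≈ 8.39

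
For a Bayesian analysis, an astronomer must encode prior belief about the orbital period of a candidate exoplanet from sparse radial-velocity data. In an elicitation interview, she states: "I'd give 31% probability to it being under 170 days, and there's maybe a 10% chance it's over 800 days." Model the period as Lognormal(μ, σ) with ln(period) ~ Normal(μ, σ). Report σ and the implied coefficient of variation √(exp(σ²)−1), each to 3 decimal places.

σ ≈ 0.871, CV ≈ 1.066

If T ~ Lognormal(μ,σ) then ln T ~ Normal(μ,σ), so the p-quantile of ln T is μ + z_p·σ.
ln(170) = 5.136 and ln(800) = 6.685; z_{0.31} = -0.4959, z_{0.9} = 1.282.
σ = (6.685 − 5.136)/(1.282 − (-0.4959)) = 0.871.
μ = 5.136 − (-0.4959)·0.871 = 5.568.
CV = √(exp(σ²)−1) = √(exp(0.7593)−1) = 1.066.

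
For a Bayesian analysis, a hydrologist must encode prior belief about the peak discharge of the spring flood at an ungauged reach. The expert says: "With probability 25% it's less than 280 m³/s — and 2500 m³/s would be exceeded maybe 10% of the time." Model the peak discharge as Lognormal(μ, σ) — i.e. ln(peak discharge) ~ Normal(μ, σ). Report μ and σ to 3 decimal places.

μ ≈ 6.390, σ ≈ 1.119

If T ~ Lognormal(μ,σ) then ln T ~ Normal(μ,σ), so the p-quantile of ln T is μ + z_p·σ.
ln(280) = 5.635 and ln(2500) = 7.824; z_{0.25} = -0.6745, z_{0.9} = 1.282.
σ = (7.824 − 5.635)/(1.282 − (-0.6745)) = 1.119.
μ = 5.635 − (-0.6745)·1.119 = 6.390.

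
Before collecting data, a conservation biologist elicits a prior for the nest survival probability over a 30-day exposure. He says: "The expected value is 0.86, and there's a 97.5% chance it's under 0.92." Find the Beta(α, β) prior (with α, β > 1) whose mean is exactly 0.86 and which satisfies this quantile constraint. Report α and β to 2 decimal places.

With mean 0.86 fixed, write α = 0.86s, β = 0.14s where s = α+β.
Need P(θ < 0.92) = 0.975 under Beta(0.86s, 0.14s). Normal approximation: (q−m)/√(m(1−m)/s) ≈ z_{0.975} = 1.96, so s ≈ 0.86·0.14·(1.96)²/(0.92−0.86)² = 128.5.
At s = 128.5: P(θ<0.92) ≈ 0.987. Adjusting to match 0.975 gives s ≈ 101.84.
So α = 0.86·101.84 ≈ 87.59, β = 0.14·101.84 ≈ 14.26.

α ≈ 87.59, β ≈ 14.26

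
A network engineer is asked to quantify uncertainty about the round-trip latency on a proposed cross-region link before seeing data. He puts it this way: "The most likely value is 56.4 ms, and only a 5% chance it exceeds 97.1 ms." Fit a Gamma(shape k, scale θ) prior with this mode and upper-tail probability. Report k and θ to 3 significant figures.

k ≈ 10.5, θ ≈ 5.96

Gamma(k,θ) with k>1 has mode (k−1)θ, so θ = 56.4/(k−1).
Need P(X < 97.1) = 0.95 with θ tied to k this way. Start at k = 2, θ = 56.4: P(X<97.1) ≈ 0.513.
Too low — raise k to concentrate. Iterating converges to k ≈ 10.5.
Then θ = 56.4/(10.5−1) ≈ 5.96.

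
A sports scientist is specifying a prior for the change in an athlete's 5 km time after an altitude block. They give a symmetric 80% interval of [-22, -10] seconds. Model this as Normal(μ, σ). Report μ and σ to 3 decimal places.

μ = -16.000, σ = 4.682

A symmetric 80% interval runs μ ± z·σ with z = 1.282.
Half-width = 6, so σ = 6/1.282 = 4.682.
μ is the interval midpoint, -16.000.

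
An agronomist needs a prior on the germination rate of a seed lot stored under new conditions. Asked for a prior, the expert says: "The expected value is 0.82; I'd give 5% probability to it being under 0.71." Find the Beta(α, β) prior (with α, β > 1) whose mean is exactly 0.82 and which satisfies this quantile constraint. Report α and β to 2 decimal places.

With mean 0.82 fixed, write α = 0.82s, β = 0.18s where s = α+β.
Need P(θ < 0.71) = 0.05 under Beta(0.82s, 0.18s). Normal approximation: (q−m)/√(m(1−m)/s) ≈ z_{0.05} = -1.64, so s ≈ 0.82·0.18·(-1.64)²/(0.71−0.82)² = 33.0.
At s = 33.0: P(θ<0.71) ≈ 0.062. Adjusting to match 0.05 gives s ≈ 38.10.
So α = 0.82·38.10 ≈ 31.24, β = 0.18·38.10 ≈ 6.86.

α ≈ 31.24, β ≈ 6.86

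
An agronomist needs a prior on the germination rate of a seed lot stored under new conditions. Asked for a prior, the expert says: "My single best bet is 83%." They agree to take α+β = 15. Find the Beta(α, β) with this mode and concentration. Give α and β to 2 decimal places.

For α,β > 1 the Beta mode is (α−1)/(α+β−2). With α+β = 15, the mode is (α−1)/13.
Set (α−1)/13 = 0.83 → α = 1 + 0.83·13 = 11.79.
β = 15 − α = 3.21.

α = 11.79, β = 3.21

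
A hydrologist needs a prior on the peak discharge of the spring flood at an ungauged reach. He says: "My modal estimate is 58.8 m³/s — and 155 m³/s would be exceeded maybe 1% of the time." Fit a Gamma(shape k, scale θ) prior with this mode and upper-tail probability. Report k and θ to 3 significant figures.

k ≈ 5.94, θ ≈ 11.9

Gamma(k,θ) with k>1 has mode (k−1)θ, so θ = 58.8/(k−1).
Need P(X < 155) = 0.99 with θ tied to k this way. Start at k = 2, θ = 58.8: P(X<155) ≈ 0.740.
Too low — raise k to concentrate. Iterating converges to k ≈ 5.94.
Then θ = 58.8/(5.94−1) ≈ 11.9.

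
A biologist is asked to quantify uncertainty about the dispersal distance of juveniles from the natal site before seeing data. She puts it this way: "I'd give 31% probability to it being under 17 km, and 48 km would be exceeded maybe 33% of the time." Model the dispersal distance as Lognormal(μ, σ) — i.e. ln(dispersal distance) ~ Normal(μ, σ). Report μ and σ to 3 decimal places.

If T ~ Lognormal(μ,σ) then ln T ~ Normal(μ,σ), so the p-quantile of ln T is μ + z_p·σ.
ln(17) = 2.833 and ln(48) = 3.871; z_{0.31} = -0.4959, z_{0.67} = 0.4399.
σ = (3.871 − 2.833)/(0.4399 − (-0.4959)) = 1.109.
μ = 2.833 − (-0.4959)·1.109 = 3.383.

μ ≈ 3.383, σ ≈ 1.109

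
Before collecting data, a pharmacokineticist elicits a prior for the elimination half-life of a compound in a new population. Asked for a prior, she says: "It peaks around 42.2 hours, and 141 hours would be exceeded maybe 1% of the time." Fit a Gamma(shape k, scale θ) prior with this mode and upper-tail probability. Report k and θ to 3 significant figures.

Gamma(k,θ) with k>1 has mode (k−1)θ, so θ = 42.2/(k−1).
Need P(X < 141) = 0.99 with θ tied to k this way. Start at k = 2, θ = 42.2: P(X<141) ≈ 0.846.
Too low — raise k to concentrate. Iterating converges to k ≈ 4.01.
Then θ = 42.2/(4.01−1) ≈ 14.

k ≈ 4.01, θ ≈ 14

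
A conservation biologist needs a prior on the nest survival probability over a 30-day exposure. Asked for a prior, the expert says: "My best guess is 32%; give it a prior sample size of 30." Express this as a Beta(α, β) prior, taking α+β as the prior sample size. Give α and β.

Under the effective-sample-size interpretation, Beta(α, β) has prior mean α/(α+β) and prior sample size α+β.
So α+β = 30 and α/(α+β) = 0.32, giving α = 0.32·30 = 9.6 and β = 30 − 9.6 = 20.4.

α = 9.6, β = 20.4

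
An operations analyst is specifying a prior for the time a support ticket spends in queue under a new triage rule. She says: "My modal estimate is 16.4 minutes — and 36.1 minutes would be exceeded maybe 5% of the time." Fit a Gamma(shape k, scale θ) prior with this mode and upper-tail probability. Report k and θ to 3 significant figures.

k ≈ 5.42, θ ≈ 3.71

Gamma(k,θ) with k>1 has mode (k−1)θ, so θ = 16.4/(k−1).
Need P(X < 36.1) = 0.95 with θ tied to k this way. Start at k = 2, θ = 16.4: P(X<36.1) ≈ 0.646.
Too low — raise k to concentrate. Iterating converges to k ≈ 5.42.
Then θ = 16.4/(5.42−1) ≈ 3.71.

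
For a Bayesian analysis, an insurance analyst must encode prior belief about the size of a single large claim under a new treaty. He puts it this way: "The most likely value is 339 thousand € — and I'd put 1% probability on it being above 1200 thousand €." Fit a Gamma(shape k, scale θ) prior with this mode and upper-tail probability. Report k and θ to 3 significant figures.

Gamma(k,θ) with k>1 has mode (k−1)θ, so θ = 339/(k−1).
Need P(X < 1200) = 0.99 with θ tied to k this way. Start at k = 2, θ = 339: P(X<1200) ≈ 0.868.
Too low — raise k to concentrate. Iterating converges to k ≈ 3.7.
Then θ = 339/(3.7−1) ≈ 125.

k ≈ 3.7, θ ≈ 125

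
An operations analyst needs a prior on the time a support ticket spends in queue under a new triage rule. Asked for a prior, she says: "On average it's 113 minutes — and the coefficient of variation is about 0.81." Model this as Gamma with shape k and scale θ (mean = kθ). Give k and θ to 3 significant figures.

For Gamma(k, scale θ): mean = kθ, variance = kθ², so CV = 1/√k.
CV = 0.81, hence k = 1/CV² = 1.52.
Then θ = mean/k = 113/1.52 = 74.1.

k ≈ 1.52, θ ≈ 74.1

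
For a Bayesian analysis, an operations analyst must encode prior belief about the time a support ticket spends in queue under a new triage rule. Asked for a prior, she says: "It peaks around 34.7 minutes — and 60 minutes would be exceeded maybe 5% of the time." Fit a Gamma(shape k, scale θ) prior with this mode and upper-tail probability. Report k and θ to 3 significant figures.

k ≈ 10.3, θ ≈ 3.73

Gamma(k,θ) with k>1 has mode (k−1)θ, so θ = 34.7/(k−1).
Need P(X < 60) = 0.95 with θ tied to k this way. Start at k = 2, θ = 34.7: P(X<60) ≈ 0.516.
Too low — raise k to concentrate. Iterating converges to k ≈ 10.3.
Then θ = 34.7/(10.3−1) ≈ 3.73.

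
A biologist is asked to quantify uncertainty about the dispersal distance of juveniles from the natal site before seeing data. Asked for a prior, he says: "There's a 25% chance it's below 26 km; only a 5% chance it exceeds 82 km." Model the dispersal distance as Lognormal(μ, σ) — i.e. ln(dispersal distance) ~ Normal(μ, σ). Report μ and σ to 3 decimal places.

If T ~ Lognormal(μ,σ) then ln T ~ Normal(μ,σ), so the p-quantile of ln T is μ + z_p·σ.
ln(26) = 3.258 and ln(82) = 4.407; z_{0.25} = -0.6745, z_{0.95} = 1.645.
σ = (4.407 − 3.258)/(1.645 − (-0.6745)) = 0.495.
μ = 3.258 − (-0.6745)·0.495 = 3.592.

μ ≈ 3.592, σ ≈ 0.495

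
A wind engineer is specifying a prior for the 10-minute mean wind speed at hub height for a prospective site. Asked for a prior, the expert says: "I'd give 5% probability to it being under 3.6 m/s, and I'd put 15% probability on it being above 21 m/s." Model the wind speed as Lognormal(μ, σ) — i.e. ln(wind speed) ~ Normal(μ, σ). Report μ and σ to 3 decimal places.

μ ≈ 2.363, σ ≈ 0.658

If T ~ Lognormal(μ,σ) then ln T ~ Normal(μ,σ), so the p-quantile of ln T is μ + z_p·σ.
ln(3.6) = 1.281 and ln(21) = 3.045; z_{0.05} = -1.645, z_{0.85} = 1.036.
σ = (3.045 − 1.281)/(1.036 − (-1.645)) = 0.658.
μ = 1.281 − (-1.645)·0.658 = 2.363.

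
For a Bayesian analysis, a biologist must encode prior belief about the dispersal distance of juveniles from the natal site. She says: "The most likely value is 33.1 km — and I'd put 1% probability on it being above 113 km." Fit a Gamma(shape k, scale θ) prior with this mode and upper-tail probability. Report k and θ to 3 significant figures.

Gamma(k,θ) with k>1 has mode (k−1)θ, so θ = 33.1/(k−1).
Need P(X < 113) = 0.99 with θ tied to k this way. Start at k = 2, θ = 33.1: P(X<113) ≈ 0.855.
Too low — raise k to concentrate. Iterating converges to k ≈ 3.89.
Then θ = 33.1/(3.89−1) ≈ 11.4.

k ≈ 3.89, θ ≈ 11.4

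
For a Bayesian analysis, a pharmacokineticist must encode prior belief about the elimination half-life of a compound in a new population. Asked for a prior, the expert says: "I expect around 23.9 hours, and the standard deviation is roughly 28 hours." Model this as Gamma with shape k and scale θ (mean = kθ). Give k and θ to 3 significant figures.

For Gamma(k, scale θ): mean = kθ, variance = kθ², so CV = 1/√k.
CV = SD/mean = 28/23.9 = 1.172, hence k = 1/CV² = 0.729.
Then θ = mean/k = 23.9/0.729 = 32.8.

k ≈ 0.729, θ ≈ 32.8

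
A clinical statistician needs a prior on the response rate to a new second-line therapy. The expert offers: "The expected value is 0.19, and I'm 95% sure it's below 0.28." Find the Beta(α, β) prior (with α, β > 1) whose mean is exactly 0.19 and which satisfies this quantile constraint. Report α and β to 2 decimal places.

α ≈ 10.97, β ≈ 46.77

With mean 0.19 fixed, write α = 0.19s, β = 0.81s where s = α+β.
Need P(θ < 0.28) = 0.95 under Beta(0.19s, 0.81s). Normal approximation: (q−m)/√(m(1−m)/s) ≈ z_{0.95} = 1.64, so s ≈ 0.19·0.81·(1.64)²/(0.28−0.19)² = 51.4.
At s = 51.4: P(θ<0.28) ≈ 0.941. Adjusting to match 0.95 gives s ≈ 57.74.
So α = 0.19·57.74 ≈ 10.97, β = 0.81·57.74 ≈ 46.77.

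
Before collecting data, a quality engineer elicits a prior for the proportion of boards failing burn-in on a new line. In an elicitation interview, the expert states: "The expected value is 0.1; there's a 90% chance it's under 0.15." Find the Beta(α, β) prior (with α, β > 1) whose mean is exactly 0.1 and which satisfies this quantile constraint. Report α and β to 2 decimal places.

With mean 0.1 fixed, write α = 0.1s, β = 0.9s where s = α+β.
Need P(θ < 0.15) = 0.9 under Beta(0.1s, 0.9s). Normal approximation: (q−m)/√(m(1−m)/s) ≈ z_{0.9} = 1.28, so s ≈ 0.1·0.9·(1.28)²/(0.15−0.1)² = 59.1.
At s = 59.1: P(θ<0.15) ≈ 0.893. Adjusting to match 0.9 gives s ≈ 63.67.
So α = 0.1·63.67 ≈ 6.37, β = 0.9·63.67 ≈ 57.30.

α ≈ 6.37, β ≈ 57.30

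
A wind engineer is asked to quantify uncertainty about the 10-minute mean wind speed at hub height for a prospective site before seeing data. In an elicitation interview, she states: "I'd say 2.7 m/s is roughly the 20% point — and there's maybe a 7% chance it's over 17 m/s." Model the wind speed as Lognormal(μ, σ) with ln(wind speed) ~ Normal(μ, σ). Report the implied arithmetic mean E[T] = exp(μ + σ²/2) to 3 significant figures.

E[T] ≈ 7.22 m/s

If T ~ Lognormal(μ,σ) then ln T ~ Normal(μ,σ), so the p-quantile of ln T is μ + z_p·σ.
ln(2.7) = 0.9933 and ln(17) = 2.833; z_{0.2} = -0.8416, z_{0.93} = 1.476.
σ = (2.833 − 0.9933)/(1.476 − (-0.8416)) = 0.794.
μ = 0.9933 − (-0.8416)·0.794 = 1.661.
E[T] = exp(μ + σ²/2) = exp(1.661 + 0.3152) = 7.22 m/s.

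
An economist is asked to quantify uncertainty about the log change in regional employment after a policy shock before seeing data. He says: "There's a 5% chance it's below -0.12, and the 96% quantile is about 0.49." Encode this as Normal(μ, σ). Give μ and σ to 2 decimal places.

μ = 0.18, σ = 0.18

The p-quantile of Normal(μ,σ) is μ + z_p·σ, with z_{0.05} = -1.645 and z_{0.96} = 1.751.
Eliminate σ: μ = (z₂·x₁ − z₁·x₂)/(z₂ − z₁) = (1.751·-0.12 − (-1.645)·0.49)/3.396 = 0.18.
Then σ = (x₂ − x₁)/(z₂ − z₁) = (0.49 − -0.12)/3.396 = 0.18.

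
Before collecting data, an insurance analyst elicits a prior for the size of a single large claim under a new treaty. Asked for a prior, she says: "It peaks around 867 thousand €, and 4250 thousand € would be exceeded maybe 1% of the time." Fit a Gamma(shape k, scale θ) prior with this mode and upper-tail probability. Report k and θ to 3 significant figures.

k ≈ 2.56, θ ≈ 556

Gamma(k,θ) with k>1 has mode (k−1)θ, so θ = 867/(k−1).
Need P(X < 4250) = 0.99 with θ tied to k this way. Start at k = 2, θ = 867: P(X<4250) ≈ 0.956.
Too low — raise k to concentrate. Iterating converges to k ≈ 2.56.
Then θ = 867/(2.56−1) ≈ 556.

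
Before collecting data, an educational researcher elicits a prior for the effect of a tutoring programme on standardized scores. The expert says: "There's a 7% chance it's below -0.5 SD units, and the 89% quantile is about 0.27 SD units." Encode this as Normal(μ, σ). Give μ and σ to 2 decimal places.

The p-quantile of Normal(μ,σ) is μ + z_p·σ, with z_{0.07} = -1.476 and z_{0.89} = 1.227.
Eliminate σ: μ = (z₂·x₁ − z₁·x₂)/(z₂ − z₁) = (1.227·-0.5 − (-1.476)·0.27)/2.702 = -0.08.
Then σ = (x₂ − x₁)/(z₂ − z₁) = (0.27 − -0.5)/2.702 = 0.28.

μ = -0.08, σ = 0.28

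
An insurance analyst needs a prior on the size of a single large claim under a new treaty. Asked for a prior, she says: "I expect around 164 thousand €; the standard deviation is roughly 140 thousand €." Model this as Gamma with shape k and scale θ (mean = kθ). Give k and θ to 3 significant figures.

For Gamma(k, scale θ): mean = kθ, variance = kθ², so CV = 1/√k.
CV = SD/mean = 140/164 = 0.8537, hence k = 1/CV² = 1.37.
Then θ = mean/k = 164/1.37 = 120.

k ≈ 1.37, θ ≈ 120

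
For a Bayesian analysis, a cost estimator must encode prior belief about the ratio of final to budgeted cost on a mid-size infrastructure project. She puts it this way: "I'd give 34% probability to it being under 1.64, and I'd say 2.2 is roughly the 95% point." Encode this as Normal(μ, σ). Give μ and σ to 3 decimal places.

μ = 1.752, σ = 0.272

The p-quantile of Normal(μ,σ) is μ + z_p·σ, with z_{0.34} = -0.4125 and z_{0.95} = 1.645.
Eliminate σ: μ = (z₂·x₁ − z₁·x₂)/(z₂ − z₁) = (1.645·1.64 − (-0.4125)·2.2)/2.057 = 1.752.
Then σ = (x₂ − x₁)/(z₂ − z₁) = (2.2 − 1.64)/2.057 = 0.272.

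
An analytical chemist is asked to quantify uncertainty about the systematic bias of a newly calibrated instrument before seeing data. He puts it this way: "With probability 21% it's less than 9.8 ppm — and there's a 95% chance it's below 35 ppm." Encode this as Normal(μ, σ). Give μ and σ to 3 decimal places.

μ = 18.090, σ = 10.280

For Normal(μ,σ), the p-quantile is μ + z_p·σ. Here z_{0.21} = -0.8064, z_{0.95} = 1.645.
So 9.8 = μ − 0.8064σ and 35 = μ + 1.645σ.
Subtracting: σ = (35 − 9.8)/(1.645 − (-0.8064)) = 10.280.
Then μ = 9.8 − (-0.8064)·10.280 = 18.090.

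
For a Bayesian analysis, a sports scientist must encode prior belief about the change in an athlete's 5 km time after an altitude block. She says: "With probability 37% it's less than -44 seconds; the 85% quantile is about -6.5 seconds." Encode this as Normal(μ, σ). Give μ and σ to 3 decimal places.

μ = -34.905, σ = 27.407

For Normal(μ,σ), the p-quantile is μ + z_p·σ. Here z_{0.37} = -0.3319, z_{0.85} = 1.036.
So -44 = μ − 0.3319σ and -6.5 = μ + 1.036σ.
Subtracting: σ = (-6.5 − -44)/(1.036 − (-0.3319)) = 27.407.
Then μ = -44 − (-0.3319)·27.407 = -34.905.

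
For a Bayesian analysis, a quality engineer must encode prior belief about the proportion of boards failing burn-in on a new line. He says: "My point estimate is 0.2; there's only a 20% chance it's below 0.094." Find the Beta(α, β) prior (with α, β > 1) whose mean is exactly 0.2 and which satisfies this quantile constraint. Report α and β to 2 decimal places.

With mean 0.2 fixed, write α = 0.2s, β = 0.8s where s = α+β.
Need P(θ < 0.094) = 0.2 under Beta(0.2s, 0.8s). Normal approximation: (q−m)/√(m(1−m)/s) ≈ z_{0.2} = -0.842, so s ≈ 0.2·0.8·(-0.842)²/(0.094−0.2)² = 10.1.
At s = 10.1: P(θ<0.094) ≈ 0.203. Adjusting to match 0.2 gives s ≈ 10.28.
So α = 0.2·10.28 ≈ 2.06, β = 0.8·10.28 ≈ 8.22.

α ≈ 2.06, β ≈ 8.22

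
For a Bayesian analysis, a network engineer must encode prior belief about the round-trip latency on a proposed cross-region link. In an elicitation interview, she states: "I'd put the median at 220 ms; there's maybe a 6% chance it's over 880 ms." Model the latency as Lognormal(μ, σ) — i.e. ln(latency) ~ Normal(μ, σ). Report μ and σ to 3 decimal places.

If T ~ Lognormal(μ,σ) then ln T ~ Normal(μ,σ), so the p-quantile of ln T is μ + z_p·σ.
ln(220) = 5.394 and ln(880) = 6.78; z_{0.5} = 0, z_{0.94} = 1.555.
σ = (6.78 − 5.394)/(1.555 − (0)) = 0.892.
μ = 5.394 − (0)·0.892 = 5.394.

μ ≈ 5.394, σ ≈ 0.892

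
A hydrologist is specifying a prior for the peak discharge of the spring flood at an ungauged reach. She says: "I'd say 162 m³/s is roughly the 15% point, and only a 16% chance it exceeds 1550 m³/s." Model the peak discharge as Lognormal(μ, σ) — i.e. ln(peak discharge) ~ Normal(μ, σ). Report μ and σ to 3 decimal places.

If T ~ Lognormal(μ,σ) then ln T ~ Normal(μ,σ), so the p-quantile of ln T is μ + z_p·σ.
ln(162) = 5.088 and ln(1550) = 7.346; z_{0.15} = -1.036, z_{0.84} = 0.9945.
σ = (7.346 − 5.088)/(0.9945 − (-1.036)) = 1.112.
μ = 5.088 − (-1.036)·1.112 = 6.240.

μ ≈ 6.240, σ ≈ 1.112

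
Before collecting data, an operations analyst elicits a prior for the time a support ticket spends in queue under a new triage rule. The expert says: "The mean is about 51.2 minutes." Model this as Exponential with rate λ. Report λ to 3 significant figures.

Exponential mean = 1/λ, so λ = 1/51.2 = 0.0195.

λ ≈ 0.0195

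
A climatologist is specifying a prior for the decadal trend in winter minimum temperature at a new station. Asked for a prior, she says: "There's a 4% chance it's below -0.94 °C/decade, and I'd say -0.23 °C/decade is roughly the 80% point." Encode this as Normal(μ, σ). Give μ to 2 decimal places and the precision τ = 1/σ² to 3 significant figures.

For Normal(μ,σ), the p-quantile is μ + z_p·σ. Here z_{0.04} = -1.751, z_{0.8} = 0.8416.
So -0.94 = μ − 1.751σ and -0.23 = μ + 0.8416σ.
Subtracting: σ = (-0.23 − -0.94)/(0.8416 − (-1.751)) = 0.27.
Then μ = -0.94 − (-1.751)·0.27 = -0.46.
Precision τ = 1/σ² = 1/0.2739² = 13.3.

μ = -0.46, τ = 13.3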